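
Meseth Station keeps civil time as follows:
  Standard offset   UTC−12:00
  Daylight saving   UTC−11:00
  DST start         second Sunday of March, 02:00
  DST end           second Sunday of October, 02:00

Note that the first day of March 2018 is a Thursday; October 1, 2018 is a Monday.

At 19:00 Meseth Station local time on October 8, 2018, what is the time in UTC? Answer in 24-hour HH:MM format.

06:00

1 March 2018 is a Thursday, so the first Sunday is March 4 and the second is March 11.
1 October 2018 is a Monday, so the first Sunday is October 7 and the second is October 14.
October 8, 2018 lies within the daylight-saving period (11 March – 14 October), so Meseth Station is on daylight time, UTC−11:00.
19:00 local + 11h = 06:00 UTC (rolling into the next day, 9 October 2018).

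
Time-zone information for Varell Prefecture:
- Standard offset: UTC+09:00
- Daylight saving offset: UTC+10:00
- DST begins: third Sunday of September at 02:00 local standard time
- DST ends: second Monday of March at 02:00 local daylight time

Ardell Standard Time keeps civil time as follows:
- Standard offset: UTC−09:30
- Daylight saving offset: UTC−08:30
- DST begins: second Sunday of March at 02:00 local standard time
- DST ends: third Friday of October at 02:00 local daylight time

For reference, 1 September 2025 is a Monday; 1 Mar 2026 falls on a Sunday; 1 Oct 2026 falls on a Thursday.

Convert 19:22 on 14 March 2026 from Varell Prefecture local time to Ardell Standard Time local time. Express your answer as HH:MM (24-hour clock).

1 September 2025 is a Monday, so the first Sunday is September 7 and the third is September 21.
1 March 2026 is a Sunday, so the first Monday is March 2 and the second is March 9.
14 March 2026 is outside the daylight-saving period (21 September 2025 – 9 March 2026), so Varell Prefecture is on standard time, UTC+09:00.
19:22 Varell Prefecture − 9h = 10:22 UTC.
1 March 2026 is a Sunday, so the first Sunday is March 1 and the second is March 8.
1 October 2026 is a Thursday, so the first Friday is October 2 and the third is October 16.
At the standard offset (UTC−09:30), 10:22 UTC − 9h30m = 00:52 Ardell Standard Time standard time.
The standard-time date in Ardell Standard Time, 14 March 2026, lies within the daylight-saving period (8 March – 16 October), so Ardell Standard Time is on daylight time, UTC−08:30.
10:22 UTC − 8h30m = 01:52 Ardell Standard Time.

01:52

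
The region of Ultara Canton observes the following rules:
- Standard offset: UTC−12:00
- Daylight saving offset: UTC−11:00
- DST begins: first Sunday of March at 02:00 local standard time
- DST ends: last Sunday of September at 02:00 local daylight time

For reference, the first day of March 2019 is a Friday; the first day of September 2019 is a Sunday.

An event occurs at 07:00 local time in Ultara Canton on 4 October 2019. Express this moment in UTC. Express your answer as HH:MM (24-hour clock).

19:00

1 March 2019 is a Friday, so the first Sunday is March 3.
1 September 2019 is a Sunday, so Sundays fall on 1, 8, 15, 22, 29; the last is September 29.
4 October 2019 does not fall between 3 March and 29 September, so daylight saving is not in effect and Ultara Canton is at UTC−12:00.
07:00 local + 12h = 19:00 UTC.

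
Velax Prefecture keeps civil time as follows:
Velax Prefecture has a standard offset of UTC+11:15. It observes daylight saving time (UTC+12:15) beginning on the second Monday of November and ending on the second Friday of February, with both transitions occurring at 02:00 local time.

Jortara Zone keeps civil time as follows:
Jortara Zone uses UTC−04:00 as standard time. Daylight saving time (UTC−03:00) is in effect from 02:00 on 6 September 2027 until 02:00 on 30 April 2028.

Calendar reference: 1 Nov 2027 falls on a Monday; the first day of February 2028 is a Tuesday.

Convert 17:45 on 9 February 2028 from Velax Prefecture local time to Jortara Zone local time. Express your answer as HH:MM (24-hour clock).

1 November 2027 is a Monday, so the first Monday is November 1 and the second is November 8.
1 February 2028 is a Tuesday, so the first Friday is February 4 and the second is February 11.
Daylight saving runs 8 November 2027 – 11 February 2028; 9 February 2028 is inside that window, so Velax Prefecture is at UTC+12:15.
17:45 Velax Prefecture − 12h15m = 05:30 UTC.
At the standard offset (UTC−04:00), 05:30 UTC − 4h = 01:30 Jortara Zone standard time.
Daylight saving runs 6 September 2027 – 30 April 2028; the standard-time date in Jortara Zone, 9 February 2028, is inside that window, so Jortara Zone is at UTC−03:00.
05:30 UTC − 3h = 02:30 Jortara Zone.

02:30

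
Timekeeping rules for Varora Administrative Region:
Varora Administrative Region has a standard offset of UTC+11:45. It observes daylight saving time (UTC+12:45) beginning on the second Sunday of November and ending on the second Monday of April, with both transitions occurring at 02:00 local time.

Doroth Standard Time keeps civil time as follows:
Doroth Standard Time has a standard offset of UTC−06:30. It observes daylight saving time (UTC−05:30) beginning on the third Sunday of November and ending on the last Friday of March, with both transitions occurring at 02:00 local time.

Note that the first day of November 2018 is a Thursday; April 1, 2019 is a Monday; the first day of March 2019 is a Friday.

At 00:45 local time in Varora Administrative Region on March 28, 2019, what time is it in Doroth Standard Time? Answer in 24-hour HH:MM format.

1 November 2018 is a Thursday, so the first Sunday is November 4 and the second is November 11.
1 April 2019 is a Monday, so the first Monday is April 1 and the second is April 8.
March 28, 2019 lies within the daylight-saving period (11 November 2018 – 8 April 2019), so Varora Administrative Region is on daylight time, UTC+12:45.
00:45 Varora Administrative Region − 12h45m = 12:00 UTC (rolling into the previous day, 27 March 2019).
1 November 2018 is a Thursday, so the first Sunday is November 4 and the third is November 18.
1 March 2019 is a Friday, so Fridays fall on 1, 8, 15, 22, 29; the last is March 29.
At the standard offset (UTC−06:30), 12:00 UTC − 6h30m = 05:30 Doroth Standard Time standard time.
Daylight saving runs 18 November 2018 – 29 March 2019; the standard-time date in Doroth Standard Time, March 27, 2019, is inside that window, so Doroth Standard Time is at UTC−05:30.
12:00 UTC − 5h30m = 06:30 Doroth Standard Time.

06:30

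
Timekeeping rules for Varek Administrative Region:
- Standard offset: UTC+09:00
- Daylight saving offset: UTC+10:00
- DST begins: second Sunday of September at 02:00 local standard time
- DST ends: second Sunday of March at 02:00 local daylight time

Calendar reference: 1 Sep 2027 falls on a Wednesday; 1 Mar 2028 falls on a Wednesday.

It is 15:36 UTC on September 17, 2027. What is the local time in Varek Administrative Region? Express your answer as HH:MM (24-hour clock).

01:36

1 September 2027 is a Wednesday, so the first Sunday is September 5 and the second is September 12.
1 March 2028 is a Wednesday, so the first Sunday is March 5 and the second is March 12.
At the standard offset (UTC+09:00), 15:36 UTC + 9h = 00:36 Varek Administrative Region standard time (rolling into the next day, 18 September 2027).
The standard-time date in Varek Administrative Region, September 18, 2027, lies within the daylight-saving period (12 September 2027 – 12 March 2028), so Varek Administrative Region is on daylight time, UTC+10:00.
15:36 UTC + 10h = 01:36 local (rolling into the next day, 18 September 2027).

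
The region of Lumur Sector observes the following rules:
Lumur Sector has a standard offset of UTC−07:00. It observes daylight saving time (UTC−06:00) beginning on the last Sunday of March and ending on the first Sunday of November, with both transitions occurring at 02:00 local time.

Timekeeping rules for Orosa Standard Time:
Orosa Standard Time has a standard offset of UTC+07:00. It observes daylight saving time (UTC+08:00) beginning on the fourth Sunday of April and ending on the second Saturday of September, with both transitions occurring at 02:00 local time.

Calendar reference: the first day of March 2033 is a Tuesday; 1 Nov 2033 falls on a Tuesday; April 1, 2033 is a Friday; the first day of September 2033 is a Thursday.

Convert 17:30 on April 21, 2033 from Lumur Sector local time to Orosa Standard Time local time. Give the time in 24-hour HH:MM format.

1 March 2033 is a Tuesday, so Sundays fall on 6, 13, 20, 27; the last is March 27.
1 November 2033 is a Tuesday, so the first Sunday is November 6.
April 21, 2033 falls between 27 March and 6 November, so daylight saving is in effect and Lumur Sector is at UTC−06:00.
17:30 Lumur Sector + 6h = 23:30 UTC.
1 April 2033 is a Friday, so the first Sunday is April 3 and the fourth is April 24.
1 September 2033 is a Thursday, so the first Saturday is September 3 and the second is September 10.
At the standard offset (UTC+07:00), 23:30 UTC + 7h = 06:30 Orosa Standard Time standard time (rolling into the next day, 22 April 2033).
The standard-time date in Orosa Standard Time, April 22, 2033, does not fall between 24 April and 10 September, so daylight saving is not in effect and Orosa Standard Time is at UTC+07:00.
23:30 UTC + 7h = 06:30 Orosa Standard Time (rolling into the next day, 22 April 2033).

06:30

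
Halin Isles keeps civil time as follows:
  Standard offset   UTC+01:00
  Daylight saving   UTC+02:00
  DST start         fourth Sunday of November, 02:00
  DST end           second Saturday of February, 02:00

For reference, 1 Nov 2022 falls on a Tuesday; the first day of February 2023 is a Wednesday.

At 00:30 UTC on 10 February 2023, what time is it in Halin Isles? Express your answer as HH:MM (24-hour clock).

1 November 2022 is a Tuesday, so the first Sunday is November 6 and the fourth is November 27.
1 February 2023 is a Wednesday, so the first Saturday is February 4 and the second is February 11.
At the standard offset (UTC+01:00), 00:30 UTC + 1h = 01:30 Halin Isles standard time.
The standard-time date in Halin Isles, 10 February 2023, falls between 27 November 2022 and 11 February 2023, so daylight saving is in effect and Halin Isles is at UTC+02:00.
00:30 UTC + 2h = 02:30 local.

02:30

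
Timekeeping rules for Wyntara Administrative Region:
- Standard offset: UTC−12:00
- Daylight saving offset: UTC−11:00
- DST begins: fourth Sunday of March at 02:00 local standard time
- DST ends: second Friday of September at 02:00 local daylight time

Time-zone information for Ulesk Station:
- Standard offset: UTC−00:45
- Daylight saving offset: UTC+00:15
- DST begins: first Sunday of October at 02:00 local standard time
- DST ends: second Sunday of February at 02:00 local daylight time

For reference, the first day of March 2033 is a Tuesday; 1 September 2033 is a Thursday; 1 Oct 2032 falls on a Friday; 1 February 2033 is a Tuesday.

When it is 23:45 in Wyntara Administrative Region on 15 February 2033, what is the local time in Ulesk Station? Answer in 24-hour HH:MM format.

1 March 2033 is a Tuesday, so the first Sunday is March 6 and the fourth is March 27.
1 September 2033 is a Thursday, so the first Friday is September 2 and the second is September 9.
Daylight saving runs 27 March – 9 September; 15 February 2033 is outside that window, so Wyntara Administrative Region is on standard time at UTC−12:00.
23:45 Wyntara Administrative Region + 12h = 11:45 UTC (rolling into the next day, 16 February 2033).
1 October 2032 is a Friday, so the first Sunday is October 3.
1 February 2033 is a Tuesday, so the first Sunday is February 6 and the second is February 13.
At the standard offset (UTC−00:45), 11:45 UTC − 0h45m = 11:00 Ulesk Station standard time.
The standard-time date in Ulesk Station, 16 February 2033, does not fall between 3 October 2032 and 13 February 2033, so daylight saving is not in effect and Ulesk Station is at UTC−00:45.
11:45 UTC − 0h45m = 11:00 Ulesk Station.

11:00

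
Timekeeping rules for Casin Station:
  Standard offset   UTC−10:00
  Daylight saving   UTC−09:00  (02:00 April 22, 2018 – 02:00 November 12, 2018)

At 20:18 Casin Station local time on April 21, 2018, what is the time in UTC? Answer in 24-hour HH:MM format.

April 21, 2018 does not fall between 22 April and 12 November, so daylight saving is not in effect and Casin Station is at UTC−10:00.
20:18 local + 10h = 06:18 UTC (rolling into the next day, 22 April 2018).

06:18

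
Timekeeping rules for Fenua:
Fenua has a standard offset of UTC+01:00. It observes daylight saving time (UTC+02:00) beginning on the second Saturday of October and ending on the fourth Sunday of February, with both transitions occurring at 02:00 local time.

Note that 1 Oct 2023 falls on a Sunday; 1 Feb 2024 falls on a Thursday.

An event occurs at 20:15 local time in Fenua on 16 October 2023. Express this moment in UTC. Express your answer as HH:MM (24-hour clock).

1 October 2023 is a Sunday, so the first Saturday is October 7 and the second is October 14.
1 February 2024 is a Thursday, so the first Sunday is February 4 and the fourth is February 25.
16 October 2023 lies within the daylight-saving period (14 October 2023 – 25 February 2024), so Fenua is on daylight time, UTC+02:00.
20:15 local − 2h = 18:15 UTC.

18:15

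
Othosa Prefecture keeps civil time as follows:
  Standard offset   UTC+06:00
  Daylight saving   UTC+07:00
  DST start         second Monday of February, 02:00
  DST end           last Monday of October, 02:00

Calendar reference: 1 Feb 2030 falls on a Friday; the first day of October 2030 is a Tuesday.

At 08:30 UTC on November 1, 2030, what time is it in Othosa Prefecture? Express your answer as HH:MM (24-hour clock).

14:30

1 February 2030 is a Friday, so the first Monday is February 4 and the second is February 11.
1 October 2030 is a Tuesday, so Mondays fall on 7, 14, 21, 28; the last is October 28.
At the standard offset (UTC+06:00), 08:30 UTC + 6h = 14:30 Othosa Prefecture standard time.
The standard-time date in Othosa Prefecture, November 1, 2030, does not fall between 11 February and 28 October, so daylight saving is not in effect and Othosa Prefecture is at UTC+06:00.
08:30 UTC + 6h = 14:30 local.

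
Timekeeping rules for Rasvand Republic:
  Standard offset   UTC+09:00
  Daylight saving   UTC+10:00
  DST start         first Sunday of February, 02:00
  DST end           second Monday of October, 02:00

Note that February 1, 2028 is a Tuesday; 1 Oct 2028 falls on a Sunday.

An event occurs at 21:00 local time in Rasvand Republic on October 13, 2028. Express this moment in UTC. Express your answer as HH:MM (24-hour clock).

12:00

1 February 2028 is a Tuesday, so the first Sunday is February 6.
1 October 2028 is a Sunday, so the first Monday is October 2 and the second is October 9.
Daylight saving runs 6 February – 9 October; October 13, 2028 is outside that window, so Rasvand Republic is on standard time at UTC+09:00.
21:00 local − 9h = 12:00 UTC.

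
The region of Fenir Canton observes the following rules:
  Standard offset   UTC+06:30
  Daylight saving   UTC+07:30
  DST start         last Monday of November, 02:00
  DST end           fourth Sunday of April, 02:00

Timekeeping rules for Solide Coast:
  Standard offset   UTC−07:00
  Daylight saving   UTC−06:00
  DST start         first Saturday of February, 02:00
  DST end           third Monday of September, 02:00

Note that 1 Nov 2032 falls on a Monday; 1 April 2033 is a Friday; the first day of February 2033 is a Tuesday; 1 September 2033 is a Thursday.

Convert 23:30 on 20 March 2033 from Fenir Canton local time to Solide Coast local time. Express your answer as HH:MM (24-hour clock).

10:00

1 November 2032 is a Monday, so Mondays fall on 1, 8, 15, 22, 29; the last is November 29.
1 April 2033 is a Friday, so the first Sunday is April 3 and the fourth is April 24.
20 March 2033 lies within the daylight-saving period (29 November 2032 – 24 April 2033), so Fenir Canton is on daylight time, UTC+07:30.
23:30 Fenir Canton − 7h30m = 16:00 UTC.
1 February 2033 is a Tuesday, so the first Saturday is February 5.
1 September 2033 is a Thursday, so the first Monday is September 5 and the third is September 19.
At the standard offset (UTC−07:00), 16:00 UTC − 7h = 09:00 Solide Coast standard time.
The standard-time date in Solide Coast, 20 March 2033, falls between 5 February and 19 September, so daylight saving is in effect and Solide Coast is at UTC−06:00.
16:00 UTC − 6h = 10:00 Solide Coast.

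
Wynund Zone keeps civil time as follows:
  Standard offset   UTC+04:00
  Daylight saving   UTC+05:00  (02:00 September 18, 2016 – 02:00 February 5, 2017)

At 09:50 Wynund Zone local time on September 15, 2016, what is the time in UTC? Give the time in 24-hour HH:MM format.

September 15, 2016 is outside the daylight-saving period (18 September 2016 – 5 February 2017), so Wynund Zone is on standard time, UTC+04:00.
09:50 local − 4h = 05:50 UTC.

05:50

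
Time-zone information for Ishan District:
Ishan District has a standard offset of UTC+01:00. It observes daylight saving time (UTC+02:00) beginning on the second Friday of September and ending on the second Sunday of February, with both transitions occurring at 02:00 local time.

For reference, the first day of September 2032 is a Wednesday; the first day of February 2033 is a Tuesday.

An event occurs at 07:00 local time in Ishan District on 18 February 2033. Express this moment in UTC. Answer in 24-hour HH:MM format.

06:00

1 September 2032 is a Wednesday, so the first Friday is September 3 and the second is September 10.
1 February 2033 is a Tuesday, so the first Sunday is February 6 and the second is February 13.
18 February 2033 is outside the daylight-saving period (10 September 2032 – 13 February 2033), so Ishan District is on standard time, UTC+01:00.
07:00 local − 1h = 06:00 UTC.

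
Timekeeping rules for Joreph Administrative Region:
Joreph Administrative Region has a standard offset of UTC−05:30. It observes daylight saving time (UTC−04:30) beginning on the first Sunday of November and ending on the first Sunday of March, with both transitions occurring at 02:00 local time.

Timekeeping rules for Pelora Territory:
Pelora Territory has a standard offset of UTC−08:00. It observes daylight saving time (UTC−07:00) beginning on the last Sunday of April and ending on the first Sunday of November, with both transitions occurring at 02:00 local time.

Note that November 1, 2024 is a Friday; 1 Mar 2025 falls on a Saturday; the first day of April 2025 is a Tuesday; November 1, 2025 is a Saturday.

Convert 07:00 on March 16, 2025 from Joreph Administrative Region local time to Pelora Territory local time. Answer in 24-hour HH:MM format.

1 November 2024 is a Friday, so the first Sunday is November 3.
1 March 2025 is a Saturday, so the first Sunday is March 2.
March 16, 2025 does not fall between 3 November 2024 and 2 March 2025, so daylight saving is not in effect and Joreph Administrative Region is at UTC−05:30.
07:00 Joreph Administrative Region + 5h30m = 12:30 UTC.
1 April 2025 is a Tuesday, so Sundays fall on 6, 13, 20, 27; the last is April 27.
1 November 2025 is a Saturday, so the first Sunday is November 2.
At the standard offset (UTC−08:00), 12:30 UTC − 8h = 04:30 Pelora Territory standard time.
Daylight saving runs 27 April – 2 November; the standard-time date in Pelora Territory, March 16, 2025, is outside that window, so Pelora Territory is on standard time at UTC−08:00.
12:30 UTC − 8h = 04:30 Pelora Territory.

04:30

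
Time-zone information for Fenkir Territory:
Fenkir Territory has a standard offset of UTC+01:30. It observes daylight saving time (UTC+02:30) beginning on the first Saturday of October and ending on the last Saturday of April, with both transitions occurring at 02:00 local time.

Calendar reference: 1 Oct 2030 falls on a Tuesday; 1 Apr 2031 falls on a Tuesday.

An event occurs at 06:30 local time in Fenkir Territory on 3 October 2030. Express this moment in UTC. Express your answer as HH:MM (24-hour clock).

1 October 2030 is a Tuesday, so the first Saturday is October 5.
1 April 2031 is a Tuesday, so Saturdays fall on 5, 12, 19, 26; the last is April 26.
3 October 2030 does not fall between 5 October 2030 and 26 April 2031, so daylight saving is not in effect and Fenkir Territory is at UTC+01:30.
06:30 local − 1h30m = 05:00 UTC.

05:00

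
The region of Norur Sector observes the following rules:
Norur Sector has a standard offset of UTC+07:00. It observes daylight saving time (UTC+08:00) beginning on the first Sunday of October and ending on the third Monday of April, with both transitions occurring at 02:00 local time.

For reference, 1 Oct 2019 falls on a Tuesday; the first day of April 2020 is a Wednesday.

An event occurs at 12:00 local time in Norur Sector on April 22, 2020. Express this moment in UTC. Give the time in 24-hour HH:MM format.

1 October 2019 is a Tuesday, so the first Sunday is October 6.
1 April 2020 is a Wednesday, so the first Monday is April 6 and the third is April 20.
Daylight saving runs 6 October 2019 – 20 April 2020; April 22, 2020 is outside that window, so Norur Sector is on standard time at UTC+07:00.
12:00 local − 7h = 05:00 UTC.

05:00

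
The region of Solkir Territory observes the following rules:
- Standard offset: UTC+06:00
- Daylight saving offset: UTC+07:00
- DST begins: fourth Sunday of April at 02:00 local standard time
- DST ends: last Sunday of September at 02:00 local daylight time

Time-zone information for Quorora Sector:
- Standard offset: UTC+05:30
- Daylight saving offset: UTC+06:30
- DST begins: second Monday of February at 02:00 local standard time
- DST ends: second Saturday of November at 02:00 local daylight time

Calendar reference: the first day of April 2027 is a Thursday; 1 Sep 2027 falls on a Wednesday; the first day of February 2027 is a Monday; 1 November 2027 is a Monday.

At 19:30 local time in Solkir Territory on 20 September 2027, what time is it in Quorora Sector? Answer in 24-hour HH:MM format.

1 April 2027 is a Thursday, so the first Sunday is April 4 and the fourth is April 25.
1 September 2027 is a Wednesday, so Sundays fall on 5, 12, 19, 26; the last is September 26.
Daylight saving runs 25 April – 26 September; 20 September 2027 is inside that window, so Solkir Territory is at UTC+07:00.
19:30 Solkir Territory − 7h = 12:30 UTC.
1 February 2027 is a Monday, so the first Monday is February 1 and the second is February 8.
1 November 2027 is a Monday, so the first Saturday is November 6 and the second is November 13.
At the standard offset (UTC+05:30), 12:30 UTC + 5h30m = 18:00 Quorora Sector standard time.
The standard-time date in Quorora Sector, 20 September 2027, falls between 8 February and 13 November, so daylight saving is in effect and Quorora Sector is at UTC+06:30.
12:30 UTC + 6h30m = 19:00 Quorora Sector.

19:00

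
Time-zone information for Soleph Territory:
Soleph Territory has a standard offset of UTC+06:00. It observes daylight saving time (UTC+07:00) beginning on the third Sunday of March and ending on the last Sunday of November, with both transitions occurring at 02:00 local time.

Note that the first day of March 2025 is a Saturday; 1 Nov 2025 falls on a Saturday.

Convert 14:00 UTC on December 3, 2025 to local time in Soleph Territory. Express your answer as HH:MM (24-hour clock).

1 March 2025 is a Saturday, so the first Sunday is March 2 and the third is March 16.
1 November 2025 is a Saturday, so Sundays fall on 2, 9, 16, 23, 30; the last is November 30.
At the standard offset (UTC+06:00), 14:00 UTC + 6h = 20:00 Soleph Territory standard time.
The standard-time date in Soleph Territory, December 3, 2025, does not fall between 16 March and 30 November, so daylight saving is not in effect and Soleph Territory is at UTC+06:00.
14:00 UTC + 6h = 20:00 local.

20:00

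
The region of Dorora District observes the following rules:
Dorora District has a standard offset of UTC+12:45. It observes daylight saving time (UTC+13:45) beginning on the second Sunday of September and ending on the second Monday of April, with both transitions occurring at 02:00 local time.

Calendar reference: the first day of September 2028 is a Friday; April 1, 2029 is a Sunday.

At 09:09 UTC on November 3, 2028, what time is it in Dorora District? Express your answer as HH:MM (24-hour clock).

22:54

1 September 2028 is a Friday, so the first Sunday is September 3 and the second is September 10.
1 April 2029 is a Sunday, so the first Monday is April 2 and the second is April 9.
At the standard offset (UTC+12:45), 09:09 UTC + 12h45m = 21:54 Dorora District standard time.
Daylight saving runs 10 September 2028 – 9 April 2029; the standard-time date in Dorora District, November 3, 2028, is inside that window, so Dorora District is at UTC+13:45.
09:09 UTC + 13h45m = 22:54 local.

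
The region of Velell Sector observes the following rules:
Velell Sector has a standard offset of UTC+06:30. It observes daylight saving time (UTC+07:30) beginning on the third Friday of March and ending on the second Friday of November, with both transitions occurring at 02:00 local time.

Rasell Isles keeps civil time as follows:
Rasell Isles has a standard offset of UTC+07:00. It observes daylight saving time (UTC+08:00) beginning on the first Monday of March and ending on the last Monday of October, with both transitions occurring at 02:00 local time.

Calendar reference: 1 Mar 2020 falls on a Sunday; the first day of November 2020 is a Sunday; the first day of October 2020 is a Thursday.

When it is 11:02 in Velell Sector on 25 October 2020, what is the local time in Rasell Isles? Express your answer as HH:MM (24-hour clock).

11:32

1 March 2020 is a Sunday, so the first Friday is March 6 and the third is March 20.
1 November 2020 is a Sunday, so the first Friday is November 6 and the second is November 13.
25 October 2020 falls between 20 March and 13 November, so daylight saving is in effect and Velell Sector is at UTC+07:30.
11:02 Velell Sector − 7h30m = 03:32 UTC.
1 March 2020 is a Sunday, so the first Monday is March 2.
1 October 2020 is a Thursday, so Mondays fall on 5, 12, 19, 26; the last is October 26.
At the standard offset (UTC+07:00), 03:32 UTC + 7h = 10:32 Rasell Isles standard time.
The standard-time date in Rasell Isles, 25 October 2020, falls between 2 March and 26 October, so daylight saving is in effect and Rasell Isles is at UTC+08:00.
03:32 UTC + 8h = 11:32 Rasell Isles.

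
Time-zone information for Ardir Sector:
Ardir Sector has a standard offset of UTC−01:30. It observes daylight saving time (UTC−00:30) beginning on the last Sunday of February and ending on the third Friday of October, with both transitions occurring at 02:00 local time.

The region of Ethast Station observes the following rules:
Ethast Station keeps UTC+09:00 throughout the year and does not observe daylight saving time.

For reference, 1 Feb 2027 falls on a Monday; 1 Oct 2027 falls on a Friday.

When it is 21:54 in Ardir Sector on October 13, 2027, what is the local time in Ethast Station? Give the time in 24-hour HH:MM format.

1 February 2027 is a Monday, so Sundays fall on 7, 14, 21, 28; the last is February 28.
1 October 2027 is a Friday, so the first Friday is October 1 and the third is October 15.
Daylight saving runs 28 February – 15 October; October 13, 2027 is inside that window, so Ardir Sector is at UTC−00:30.
21:54 Ardir Sector + 0h30m = 22:24 UTC.
Ethast Station has no daylight saving, so its offset is UTC+09:00 year-round.
22:24 UTC + 9h = 07:24 Ethast Station (rolling into the next day, 14 October 2027).

07:24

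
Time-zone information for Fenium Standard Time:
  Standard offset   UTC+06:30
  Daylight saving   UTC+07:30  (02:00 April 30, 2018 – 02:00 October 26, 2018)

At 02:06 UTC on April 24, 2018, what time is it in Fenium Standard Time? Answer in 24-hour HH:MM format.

At the standard offset (UTC+06:30), 02:06 UTC + 6h30m = 08:36 Fenium Standard Time standard time.
The standard-time date in Fenium Standard Time, April 24, 2018, is outside the daylight-saving period (30 April – 26 October), so Fenium Standard Time is on standard time, UTC+06:30.
02:06 UTC + 6h30m = 08:36 local.

08:36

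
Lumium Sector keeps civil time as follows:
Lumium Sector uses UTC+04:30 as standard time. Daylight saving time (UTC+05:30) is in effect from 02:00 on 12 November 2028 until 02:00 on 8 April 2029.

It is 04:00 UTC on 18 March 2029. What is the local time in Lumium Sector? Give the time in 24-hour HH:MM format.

At the standard offset (UTC+04:30), 04:00 UTC + 4h30m = 08:30 Lumium Sector standard time.
Daylight saving runs 12 November 2028 – 8 April 2029; the standard-time date in Lumium Sector, 18 March 2029, is inside that window, so Lumium Sector is at UTC+05:30.
04:00 UTC + 5h30m = 09:30 local.

09:30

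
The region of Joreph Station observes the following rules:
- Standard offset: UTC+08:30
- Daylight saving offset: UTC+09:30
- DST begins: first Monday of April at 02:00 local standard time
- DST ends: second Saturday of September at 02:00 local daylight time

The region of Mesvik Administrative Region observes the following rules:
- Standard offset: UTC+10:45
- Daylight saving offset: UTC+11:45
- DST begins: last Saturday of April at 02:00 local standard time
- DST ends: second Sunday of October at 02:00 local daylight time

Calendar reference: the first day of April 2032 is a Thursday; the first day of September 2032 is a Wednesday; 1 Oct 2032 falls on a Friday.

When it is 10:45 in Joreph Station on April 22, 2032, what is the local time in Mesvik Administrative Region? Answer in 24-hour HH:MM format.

12:00

1 April 2032 is a Thursday, so the first Monday is April 5.
1 September 2032 is a Wednesday, so the first Saturday is September 4 and the second is September 11.
April 22, 2032 falls between 5 April and 11 September, so daylight saving is in effect and Joreph Station is at UTC+09:30.
10:45 Joreph Station − 9h30m = 01:15 UTC.
1 April 2032 is a Thursday, so Saturdays fall on 3, 10, 17, 24; the last is April 24.
1 October 2032 is a Friday, so the first Sunday is October 3 and the second is October 10.
At the standard offset (UTC+10:45), 01:15 UTC + 10h45m = 12:00 Mesvik Administrative Region standard time.
The standard-time date in Mesvik Administrative Region, April 22, 2032, does not fall between 24 April and 10 October, so daylight saving is not in effect and Mesvik Administrative Region is at UTC+10:45.
01:15 UTC + 10h45m = 12:00 Mesvik Administrative Region.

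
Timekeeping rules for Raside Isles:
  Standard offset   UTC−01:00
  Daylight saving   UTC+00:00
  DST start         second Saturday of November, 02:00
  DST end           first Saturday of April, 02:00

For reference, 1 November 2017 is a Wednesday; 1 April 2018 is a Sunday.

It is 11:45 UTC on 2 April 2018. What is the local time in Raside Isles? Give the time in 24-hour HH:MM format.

11:45

1 November 2017 is a Wednesday, so the first Saturday is November 4 and the second is November 11.
1 April 2018 is a Sunday, so the first Saturday is April 7.
At the standard offset (UTC−01:00), 11:45 UTC − 1h = 10:45 Raside Isles standard time.
Daylight saving runs 11 November 2017 – 7 April 2018; the standard-time date in Raside Isles, 2 April 2018, is inside that window, so Raside Isles is at UTC+00:00.
11:45 UTC + 0h = 11:45 local.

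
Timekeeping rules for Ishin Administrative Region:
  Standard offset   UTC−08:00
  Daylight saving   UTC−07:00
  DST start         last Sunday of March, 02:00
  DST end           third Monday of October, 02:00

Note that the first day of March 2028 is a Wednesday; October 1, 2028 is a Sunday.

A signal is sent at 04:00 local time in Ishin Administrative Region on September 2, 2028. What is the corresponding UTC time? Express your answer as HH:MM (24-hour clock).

1 March 2028 is a Wednesday, so Sundays fall on 5, 12, 19, 26; the last is March 26.
1 October 2028 is a Sunday, so the first Monday is October 2 and the third is October 16.
Daylight saving runs 26 March – 16 October; September 2, 2028 is inside that window, so Ishin Administrative Region is at UTC−07:00.
04:00 local + 7h = 11:00 UTC.

11:00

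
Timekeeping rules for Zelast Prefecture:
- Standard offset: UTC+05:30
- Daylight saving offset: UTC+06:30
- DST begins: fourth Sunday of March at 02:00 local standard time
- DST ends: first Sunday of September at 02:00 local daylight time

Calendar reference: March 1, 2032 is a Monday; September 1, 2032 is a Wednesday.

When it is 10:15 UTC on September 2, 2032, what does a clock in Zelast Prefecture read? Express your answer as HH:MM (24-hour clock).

16:45

1 March 2032 is a Monday, so the first Sunday is March 7 and the fourth is March 28.
1 September 2032 is a Wednesday, so the first Sunday is September 5.
At the standard offset (UTC+05:30), 10:15 UTC + 5h30m = 15:45 Zelast Prefecture standard time.
Daylight saving runs 28 March – 5 September; the standard-time date in Zelast Prefecture, September 2, 2032, is inside that window, so Zelast Prefecture is at UTC+06:30.
10:15 UTC + 6h30m = 16:45 local.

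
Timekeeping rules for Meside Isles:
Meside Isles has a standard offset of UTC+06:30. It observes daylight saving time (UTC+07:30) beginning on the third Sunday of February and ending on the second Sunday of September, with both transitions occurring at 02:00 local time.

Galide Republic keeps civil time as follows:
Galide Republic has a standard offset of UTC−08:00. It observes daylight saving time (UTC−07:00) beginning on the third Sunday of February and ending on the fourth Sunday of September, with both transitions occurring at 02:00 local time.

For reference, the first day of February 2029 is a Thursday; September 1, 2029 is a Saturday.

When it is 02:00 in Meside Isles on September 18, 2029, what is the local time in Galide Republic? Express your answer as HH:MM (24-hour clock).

12:30

1 February 2029 is a Thursday, so the first Sunday is February 4 and the third is February 18.
1 September 2029 is a Saturday, so the first Sunday is September 2 and the second is September 9.
Daylight saving runs 18 February – 9 September; September 18, 2029 is outside that window, so Meside Isles is on standard time at UTC+06:30.
02:00 Meside Isles − 6h30m = 19:30 UTC (rolling into the previous day, 17 September 2029).
1 February 2029 is a Thursday, so the first Sunday is February 4 and the third is February 18.
1 September 2029 is a Saturday, so the first Sunday is September 2 and the fourth is September 23.
At the standard offset (UTC−08:00), 19:30 UTC − 8h = 11:30 Galide Republic standard time.
Daylight saving runs 18 February – 23 September; the standard-time date in Galide Republic, September 17, 2029, is inside that window, so Galide Republic is at UTC−07:00.
19:30 UTC − 7h = 12:30 Galide Republic.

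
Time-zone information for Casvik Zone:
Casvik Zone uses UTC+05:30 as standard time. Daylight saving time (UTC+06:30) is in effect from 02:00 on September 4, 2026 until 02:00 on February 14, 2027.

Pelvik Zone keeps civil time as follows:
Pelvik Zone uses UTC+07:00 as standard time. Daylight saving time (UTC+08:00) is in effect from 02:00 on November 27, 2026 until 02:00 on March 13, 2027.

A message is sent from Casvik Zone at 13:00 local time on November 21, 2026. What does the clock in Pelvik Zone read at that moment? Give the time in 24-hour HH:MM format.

13:30

November 21, 2026 falls between 4 September 2026 and 14 February 2027, so daylight saving is in effect and Casvik Zone is at UTC+06:30.
13:00 Casvik Zone − 6h30m = 06:30 UTC.
At the standard offset (UTC+07:00), 06:30 UTC + 7h = 13:30 Pelvik Zone standard time.
The standard-time date in Pelvik Zone, November 21, 2026, is outside the daylight-saving period (27 November 2026 – 13 March 2027), so Pelvik Zone is on standard time, UTC+07:00.
06:30 UTC + 7h = 13:30 Pelvik Zone.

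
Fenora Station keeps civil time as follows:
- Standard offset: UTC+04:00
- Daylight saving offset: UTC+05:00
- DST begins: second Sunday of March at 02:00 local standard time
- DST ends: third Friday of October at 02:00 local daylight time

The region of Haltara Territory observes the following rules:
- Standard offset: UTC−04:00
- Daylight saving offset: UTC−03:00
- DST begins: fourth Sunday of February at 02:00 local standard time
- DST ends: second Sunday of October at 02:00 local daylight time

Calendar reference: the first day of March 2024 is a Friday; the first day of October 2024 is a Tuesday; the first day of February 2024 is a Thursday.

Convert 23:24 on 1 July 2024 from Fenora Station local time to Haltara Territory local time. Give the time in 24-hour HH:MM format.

15:24

1 March 2024 is a Friday, so the first Sunday is March 3 and the second is March 10.
1 October 2024 is a Tuesday, so the first Friday is October 4 and the third is October 18.
Daylight saving runs 10 March – 18 October; 1 July 2024 is inside that window, so Fenora Station is at UTC+05:00.
23:24 Fenora Station − 5h = 18:24 UTC.
1 February 2024 is a Thursday, so the first Sunday is February 4 and the fourth is February 25.
1 October 2024 is a Tuesday, so the first Sunday is October 6 and the second is October 13.
At the standard offset (UTC−04:00), 18:24 UTC − 4h = 14:24 Haltara Territory standard time.
Daylight saving runs 25 February – 13 October; the standard-time date in Haltara Territory, 1 July 2024, is inside that window, so Haltara Territory is at UTC−03:00.
18:24 UTC − 3h = 15:24 Haltara Territory.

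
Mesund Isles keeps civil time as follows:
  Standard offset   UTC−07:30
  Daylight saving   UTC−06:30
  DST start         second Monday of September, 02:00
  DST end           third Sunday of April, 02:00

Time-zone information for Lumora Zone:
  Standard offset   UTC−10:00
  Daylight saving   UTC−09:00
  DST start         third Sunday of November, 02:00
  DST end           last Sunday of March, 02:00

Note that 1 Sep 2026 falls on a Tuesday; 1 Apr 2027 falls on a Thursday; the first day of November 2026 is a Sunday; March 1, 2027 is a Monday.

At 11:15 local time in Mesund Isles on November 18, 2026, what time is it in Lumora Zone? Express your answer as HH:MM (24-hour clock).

1 September 2026 is a Tuesday, so the first Monday is September 7 and the second is September 14.
1 April 2027 is a Thursday, so the first Sunday is April 4 and the third is April 18.
Daylight saving runs 14 September 2026 – 18 April 2027; November 18, 2026 is inside that window, so Mesund Isles is at UTC−06:30.
11:15 Mesund Isles + 6h30m = 17:45 UTC.
1 November 2026 is a Sunday, so the first Sunday is November 1 and the third is November 15.
1 March 2027 is a Monday, so Sundays fall on 7, 14, 21, 28; the last is March 28.
At the standard offset (UTC−10:00), 17:45 UTC − 10h = 07:45 Lumora Zone standard time.
The standard-time date in Lumora Zone, November 18, 2026, falls between 15 November 2026 and 28 March 2027, so daylight saving is in effect and Lumora Zone is at UTC−09:00.
17:45 UTC − 9h = 08:45 Lumora Zone.

08:45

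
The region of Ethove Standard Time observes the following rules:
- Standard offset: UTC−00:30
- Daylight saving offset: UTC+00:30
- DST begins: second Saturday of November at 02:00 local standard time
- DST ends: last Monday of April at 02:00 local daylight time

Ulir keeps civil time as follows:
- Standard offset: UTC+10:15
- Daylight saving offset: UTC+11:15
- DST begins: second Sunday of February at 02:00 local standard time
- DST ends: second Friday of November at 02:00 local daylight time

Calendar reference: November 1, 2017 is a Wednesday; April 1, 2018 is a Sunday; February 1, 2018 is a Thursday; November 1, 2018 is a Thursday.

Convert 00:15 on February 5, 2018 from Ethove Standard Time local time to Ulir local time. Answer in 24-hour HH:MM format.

1 November 2017 is a Wednesday, so the first Saturday is November 4 and the second is November 11.
1 April 2018 is a Sunday, so Mondays fall on 2, 9, 16, 23, 30; the last is April 30.
Daylight saving runs 11 November 2017 – 30 April 2018; February 5, 2018 is inside that window, so Ethove Standard Time is at UTC+00:30.
00:15 Ethove Standard Time − 0h30m = 23:45 UTC (rolling into the previous day, 4 February 2018).
1 February 2018 is a Thursday, so the first Sunday is February 4 and the second is February 11.
1 November 2018 is a Thursday, so the first Friday is November 2 and the second is November 9.
At the standard offset (UTC+10:15), 23:45 UTC + 10h15m = 10:00 Ulir standard time (rolling into the next day, 5 February 2018).
Daylight saving runs 11 February – 9 November; the standard-time date in Ulir, February 5, 2018, is outside that window, so Ulir is on standard time at UTC+10:15.
23:45 UTC + 10h15m = 10:00 Ulir (rolling into the next day, 5 February 2018).

10:00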